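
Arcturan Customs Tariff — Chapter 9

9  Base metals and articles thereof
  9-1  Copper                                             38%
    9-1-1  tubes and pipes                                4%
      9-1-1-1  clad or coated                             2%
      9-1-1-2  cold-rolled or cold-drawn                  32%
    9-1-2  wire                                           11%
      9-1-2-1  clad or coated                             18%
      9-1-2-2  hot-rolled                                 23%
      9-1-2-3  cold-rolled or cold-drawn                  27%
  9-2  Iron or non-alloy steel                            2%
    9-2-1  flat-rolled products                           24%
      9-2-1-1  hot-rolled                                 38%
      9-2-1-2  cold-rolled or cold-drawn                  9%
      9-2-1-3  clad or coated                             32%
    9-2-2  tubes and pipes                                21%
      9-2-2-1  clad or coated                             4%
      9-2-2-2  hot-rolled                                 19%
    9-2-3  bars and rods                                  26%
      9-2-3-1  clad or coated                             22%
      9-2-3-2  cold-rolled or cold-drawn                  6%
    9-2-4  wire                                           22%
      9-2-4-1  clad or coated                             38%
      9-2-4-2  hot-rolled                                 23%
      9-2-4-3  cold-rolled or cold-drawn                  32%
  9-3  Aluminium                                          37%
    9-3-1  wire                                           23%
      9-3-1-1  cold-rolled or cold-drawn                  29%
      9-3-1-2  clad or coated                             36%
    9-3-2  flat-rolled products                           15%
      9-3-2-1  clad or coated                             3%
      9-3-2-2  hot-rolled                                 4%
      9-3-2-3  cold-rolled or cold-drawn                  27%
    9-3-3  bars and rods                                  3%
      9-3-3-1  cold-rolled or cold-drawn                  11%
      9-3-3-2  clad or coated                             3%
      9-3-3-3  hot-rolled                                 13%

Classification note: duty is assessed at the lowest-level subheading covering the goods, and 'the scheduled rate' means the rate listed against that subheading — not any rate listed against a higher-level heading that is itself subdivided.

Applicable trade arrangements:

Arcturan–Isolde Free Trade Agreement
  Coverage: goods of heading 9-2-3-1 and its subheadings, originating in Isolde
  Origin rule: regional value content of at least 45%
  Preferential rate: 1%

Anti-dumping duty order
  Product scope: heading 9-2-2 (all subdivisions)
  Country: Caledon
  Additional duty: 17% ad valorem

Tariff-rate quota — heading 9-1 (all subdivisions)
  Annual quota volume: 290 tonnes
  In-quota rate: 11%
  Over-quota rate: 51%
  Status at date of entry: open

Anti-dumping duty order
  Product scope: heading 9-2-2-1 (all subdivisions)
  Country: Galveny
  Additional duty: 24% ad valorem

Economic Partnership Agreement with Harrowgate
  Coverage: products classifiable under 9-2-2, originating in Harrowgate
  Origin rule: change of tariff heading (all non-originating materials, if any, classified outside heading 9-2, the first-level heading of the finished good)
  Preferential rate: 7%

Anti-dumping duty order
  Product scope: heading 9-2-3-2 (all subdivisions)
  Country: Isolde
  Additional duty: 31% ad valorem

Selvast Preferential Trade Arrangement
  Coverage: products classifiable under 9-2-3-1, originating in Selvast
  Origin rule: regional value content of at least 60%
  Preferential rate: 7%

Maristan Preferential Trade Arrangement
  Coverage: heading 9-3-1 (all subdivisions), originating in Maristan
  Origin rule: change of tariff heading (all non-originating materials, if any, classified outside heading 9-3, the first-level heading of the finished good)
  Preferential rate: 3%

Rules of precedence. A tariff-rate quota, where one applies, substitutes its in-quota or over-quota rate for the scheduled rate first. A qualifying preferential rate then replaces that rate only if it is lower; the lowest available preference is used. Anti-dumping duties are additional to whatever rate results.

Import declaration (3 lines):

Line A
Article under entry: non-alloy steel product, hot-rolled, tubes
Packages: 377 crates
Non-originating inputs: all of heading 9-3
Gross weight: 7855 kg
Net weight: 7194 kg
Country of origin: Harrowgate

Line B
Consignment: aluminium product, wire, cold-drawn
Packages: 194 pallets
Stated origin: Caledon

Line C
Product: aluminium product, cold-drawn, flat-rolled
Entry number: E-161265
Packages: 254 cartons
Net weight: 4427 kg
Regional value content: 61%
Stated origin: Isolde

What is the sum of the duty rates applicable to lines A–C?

Line A: non-alloy steel → 9-2; tubes → 9-2-2; hot-rolled → 9-2-2-2. Scheduled 19%. Harrowgate agreement on 9-2-2: CTH met → 7% available; preferential 7%. → 7%.
Line B: aluminium → 9-3; wire → 9-3-1; cold-drawn → 9-3-1-1. Scheduled 29%. No special measure applies. → 29%.
Line C: aluminium → 9-3; flat-rolled → 9-3-2; cold-drawn → 9-3-2-3. Scheduled 27%. Isolde agreement on 9-2-3-1: 9-3-2-3 not covered. → 27%.
Sum: 7% + 29% + 27% = 63%.

63%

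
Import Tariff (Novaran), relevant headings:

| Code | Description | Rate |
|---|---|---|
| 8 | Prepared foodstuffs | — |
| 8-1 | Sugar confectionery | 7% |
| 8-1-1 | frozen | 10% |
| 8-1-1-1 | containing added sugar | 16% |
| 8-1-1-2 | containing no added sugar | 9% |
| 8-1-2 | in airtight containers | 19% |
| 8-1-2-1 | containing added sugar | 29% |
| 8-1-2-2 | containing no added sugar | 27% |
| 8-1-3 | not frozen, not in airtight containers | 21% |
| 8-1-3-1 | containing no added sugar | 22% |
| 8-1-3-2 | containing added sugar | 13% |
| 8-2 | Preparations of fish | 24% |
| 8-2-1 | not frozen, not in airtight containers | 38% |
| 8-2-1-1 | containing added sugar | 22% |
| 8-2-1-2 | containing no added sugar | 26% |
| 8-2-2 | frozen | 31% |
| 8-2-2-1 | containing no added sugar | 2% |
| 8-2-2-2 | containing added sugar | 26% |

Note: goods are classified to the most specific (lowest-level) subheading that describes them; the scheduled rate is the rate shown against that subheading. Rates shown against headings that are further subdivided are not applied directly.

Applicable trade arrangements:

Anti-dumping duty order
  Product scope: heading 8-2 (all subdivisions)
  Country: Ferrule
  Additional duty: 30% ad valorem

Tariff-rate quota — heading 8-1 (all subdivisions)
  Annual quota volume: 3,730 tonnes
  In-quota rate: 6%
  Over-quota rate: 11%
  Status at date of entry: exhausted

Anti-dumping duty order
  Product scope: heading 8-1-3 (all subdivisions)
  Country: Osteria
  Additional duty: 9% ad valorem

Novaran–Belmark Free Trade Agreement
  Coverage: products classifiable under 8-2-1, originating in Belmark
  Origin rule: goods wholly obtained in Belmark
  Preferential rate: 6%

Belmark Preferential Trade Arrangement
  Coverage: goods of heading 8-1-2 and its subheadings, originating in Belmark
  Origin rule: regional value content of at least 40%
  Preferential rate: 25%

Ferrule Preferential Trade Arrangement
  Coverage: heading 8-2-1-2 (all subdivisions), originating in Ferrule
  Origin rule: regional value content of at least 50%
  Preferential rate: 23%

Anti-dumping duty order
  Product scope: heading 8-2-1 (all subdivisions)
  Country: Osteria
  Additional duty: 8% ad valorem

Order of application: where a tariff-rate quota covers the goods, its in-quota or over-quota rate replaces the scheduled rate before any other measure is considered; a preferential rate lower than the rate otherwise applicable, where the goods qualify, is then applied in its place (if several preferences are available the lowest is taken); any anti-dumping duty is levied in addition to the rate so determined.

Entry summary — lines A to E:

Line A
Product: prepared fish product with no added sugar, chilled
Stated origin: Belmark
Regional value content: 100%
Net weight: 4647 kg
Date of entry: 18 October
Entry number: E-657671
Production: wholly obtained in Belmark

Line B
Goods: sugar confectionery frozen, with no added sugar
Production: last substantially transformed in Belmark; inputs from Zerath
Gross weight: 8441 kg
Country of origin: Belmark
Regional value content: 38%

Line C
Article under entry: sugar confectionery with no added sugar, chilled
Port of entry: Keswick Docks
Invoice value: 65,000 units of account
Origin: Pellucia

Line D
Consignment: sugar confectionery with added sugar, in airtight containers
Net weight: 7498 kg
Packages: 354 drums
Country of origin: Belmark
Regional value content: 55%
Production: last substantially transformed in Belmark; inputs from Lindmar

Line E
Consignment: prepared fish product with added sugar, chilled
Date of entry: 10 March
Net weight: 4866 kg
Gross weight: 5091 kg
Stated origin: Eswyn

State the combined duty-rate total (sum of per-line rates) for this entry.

Line A: prepared fish product → 8-2; chilled → 8-2-1; with no added sugar → 8-2-1-2. Scheduled 26%. Belmark agreement on 8-2-1: wholly obtained → 6% available; Belmark agreement on 8-1-2: 8-2-1-2 not covered; preferential 6%. → 6%.
Line B: sugar confectionery → 8-1; frozen → 8-1-1; with no added sugar → 8-1-1-2. Scheduled 9%. quota on 8-1 exhausted → over-quota 11%; Belmark agreement on 8-2-1: 8-1-1-2 not covered; Belmark agreement on 8-1-2: 8-1-1-2 not covered. → 11%.
Line C: sugar confectionery → 8-1; chilled → 8-1-3; with no added sugar → 8-1-3-1. Scheduled 22%. quota on 8-1 exhausted → over-quota 11%. → 11%.
Line D: sugar confectionery → 8-1; in airtight containers → 8-1-2; with added sugar → 8-1-2-1. Scheduled 29%. quota on 8-1 exhausted → over-quota 11%; Belmark agreement on 8-2-1: 8-1-2-1 not covered; Belmark agreement on 8-1-2: RVC ≥ 40% → 25% available; preference 25% not lower than 11% → no reduction. → 11%.
Line E: prepared fish product → 8-2; chilled → 8-2-1; with added sugar → 8-2-1-1. Scheduled 22%. No special measure applies. → 22%.
Sum: 6% + 11% + 11% + 11% + 22% = 61%.

61%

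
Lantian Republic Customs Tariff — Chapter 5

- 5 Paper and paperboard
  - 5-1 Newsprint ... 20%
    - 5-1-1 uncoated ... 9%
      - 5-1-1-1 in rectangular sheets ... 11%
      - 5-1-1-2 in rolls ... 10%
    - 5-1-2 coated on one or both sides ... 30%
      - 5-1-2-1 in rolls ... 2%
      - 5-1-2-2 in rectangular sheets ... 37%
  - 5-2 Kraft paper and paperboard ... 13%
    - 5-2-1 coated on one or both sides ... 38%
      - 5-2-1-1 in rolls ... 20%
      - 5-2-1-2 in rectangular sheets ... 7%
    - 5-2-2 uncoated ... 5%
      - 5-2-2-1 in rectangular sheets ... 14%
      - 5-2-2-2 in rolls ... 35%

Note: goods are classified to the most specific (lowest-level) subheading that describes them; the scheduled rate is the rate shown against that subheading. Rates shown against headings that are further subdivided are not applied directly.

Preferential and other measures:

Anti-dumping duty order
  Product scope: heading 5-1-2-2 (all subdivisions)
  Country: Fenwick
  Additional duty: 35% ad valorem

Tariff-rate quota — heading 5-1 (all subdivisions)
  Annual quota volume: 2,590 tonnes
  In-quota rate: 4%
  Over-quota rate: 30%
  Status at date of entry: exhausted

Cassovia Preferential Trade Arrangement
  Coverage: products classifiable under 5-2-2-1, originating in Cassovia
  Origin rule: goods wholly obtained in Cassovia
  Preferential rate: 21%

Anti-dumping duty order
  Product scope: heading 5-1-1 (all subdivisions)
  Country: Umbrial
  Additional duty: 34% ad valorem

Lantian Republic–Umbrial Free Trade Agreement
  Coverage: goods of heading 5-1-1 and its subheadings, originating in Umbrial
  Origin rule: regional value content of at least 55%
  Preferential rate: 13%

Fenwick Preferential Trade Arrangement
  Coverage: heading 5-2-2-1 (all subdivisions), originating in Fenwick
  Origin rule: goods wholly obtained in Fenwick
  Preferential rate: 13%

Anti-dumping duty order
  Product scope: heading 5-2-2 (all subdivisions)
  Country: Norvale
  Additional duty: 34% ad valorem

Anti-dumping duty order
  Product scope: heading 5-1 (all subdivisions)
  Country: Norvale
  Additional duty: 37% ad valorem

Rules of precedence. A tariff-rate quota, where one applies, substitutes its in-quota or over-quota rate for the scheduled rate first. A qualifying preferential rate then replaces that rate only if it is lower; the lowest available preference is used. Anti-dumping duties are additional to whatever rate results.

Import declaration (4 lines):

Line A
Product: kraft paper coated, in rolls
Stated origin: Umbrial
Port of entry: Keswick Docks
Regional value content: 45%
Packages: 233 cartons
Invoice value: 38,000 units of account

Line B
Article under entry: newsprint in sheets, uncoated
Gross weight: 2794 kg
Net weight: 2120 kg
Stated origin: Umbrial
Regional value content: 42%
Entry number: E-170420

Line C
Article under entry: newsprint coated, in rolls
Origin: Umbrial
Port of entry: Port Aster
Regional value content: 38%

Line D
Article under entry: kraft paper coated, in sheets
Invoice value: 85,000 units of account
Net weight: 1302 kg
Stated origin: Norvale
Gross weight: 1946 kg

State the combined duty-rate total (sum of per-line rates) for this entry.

121%

Line A: kraft paper → 5-2; coated → 5-2-1; in rolls → 5-2-1-1. Scheduled 20%. Umbrial agreement on 5-1-1: 5-2-1-1 not covered. → 20%.
Line B: newsprint → 5-1; uncoated → 5-1-1; in sheets → 5-1-1-1. Scheduled 11%. quota on 5-1 exhausted → over-quota 30%; Umbrial agreement on 5-1-1: RVC < 55%; anti-dumping (Umbrial, 5-1-1): +34%; total 30% + 34% = 64%. → 64%.
Line C: newsprint → 5-1; coated → 5-1-2; in rolls → 5-1-2-1. Scheduled 2%. quota on 5-1 exhausted → over-quota 30%; Umbrial agreement on 5-1-1: 5-1-2-1 not covered. → 30%.
Line D: kraft paper → 5-2; coated → 5-2-1; in sheets → 5-2-1-2. Scheduled 7%. No special measure applies. → 7%.
Sum: 20% + 64% + 30% + 7% = 121%.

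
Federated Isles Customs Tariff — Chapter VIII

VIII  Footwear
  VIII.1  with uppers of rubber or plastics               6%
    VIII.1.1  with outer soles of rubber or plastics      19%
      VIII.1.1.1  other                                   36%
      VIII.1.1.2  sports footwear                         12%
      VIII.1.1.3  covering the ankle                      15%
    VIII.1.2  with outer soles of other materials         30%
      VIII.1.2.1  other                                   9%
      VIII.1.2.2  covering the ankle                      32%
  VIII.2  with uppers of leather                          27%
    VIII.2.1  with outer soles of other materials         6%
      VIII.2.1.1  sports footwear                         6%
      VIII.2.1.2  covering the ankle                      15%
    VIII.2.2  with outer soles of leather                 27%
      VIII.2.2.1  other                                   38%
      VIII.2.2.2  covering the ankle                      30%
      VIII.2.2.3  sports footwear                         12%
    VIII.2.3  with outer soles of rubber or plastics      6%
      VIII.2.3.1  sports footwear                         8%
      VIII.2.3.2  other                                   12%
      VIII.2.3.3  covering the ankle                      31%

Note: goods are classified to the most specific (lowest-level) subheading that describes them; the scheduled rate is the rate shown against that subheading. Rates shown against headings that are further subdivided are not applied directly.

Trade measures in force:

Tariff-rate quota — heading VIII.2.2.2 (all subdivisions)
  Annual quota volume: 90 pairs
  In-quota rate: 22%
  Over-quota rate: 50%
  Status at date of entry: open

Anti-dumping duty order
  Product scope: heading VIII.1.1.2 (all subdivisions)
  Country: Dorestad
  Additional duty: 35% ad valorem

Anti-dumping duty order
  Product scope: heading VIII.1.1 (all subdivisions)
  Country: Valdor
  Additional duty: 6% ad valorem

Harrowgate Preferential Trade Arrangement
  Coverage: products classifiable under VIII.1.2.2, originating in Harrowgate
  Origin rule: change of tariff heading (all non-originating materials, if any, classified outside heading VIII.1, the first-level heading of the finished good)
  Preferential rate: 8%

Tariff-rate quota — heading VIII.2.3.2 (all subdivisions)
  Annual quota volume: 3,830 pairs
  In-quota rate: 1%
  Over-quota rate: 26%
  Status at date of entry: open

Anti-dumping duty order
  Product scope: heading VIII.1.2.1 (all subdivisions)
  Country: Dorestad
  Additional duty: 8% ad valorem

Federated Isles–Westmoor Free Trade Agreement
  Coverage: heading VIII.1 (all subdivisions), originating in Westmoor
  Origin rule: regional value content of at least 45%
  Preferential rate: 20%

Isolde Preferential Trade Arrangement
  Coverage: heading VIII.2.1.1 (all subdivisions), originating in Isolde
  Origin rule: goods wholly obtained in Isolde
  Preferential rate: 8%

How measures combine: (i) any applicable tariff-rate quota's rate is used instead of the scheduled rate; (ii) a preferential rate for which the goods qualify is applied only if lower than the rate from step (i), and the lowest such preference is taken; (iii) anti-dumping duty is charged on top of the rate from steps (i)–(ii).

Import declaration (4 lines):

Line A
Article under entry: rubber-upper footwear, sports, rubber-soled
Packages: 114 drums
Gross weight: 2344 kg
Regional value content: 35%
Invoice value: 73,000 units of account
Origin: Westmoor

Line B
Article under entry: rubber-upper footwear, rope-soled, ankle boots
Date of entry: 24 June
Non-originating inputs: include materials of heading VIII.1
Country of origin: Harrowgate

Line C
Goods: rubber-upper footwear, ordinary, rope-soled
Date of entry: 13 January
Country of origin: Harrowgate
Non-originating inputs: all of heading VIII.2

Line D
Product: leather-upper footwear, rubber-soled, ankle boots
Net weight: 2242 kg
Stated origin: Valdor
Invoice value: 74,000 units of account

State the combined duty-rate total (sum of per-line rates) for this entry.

Line A: rubber-upper → VIII.1; rubber-soled → VIII.1.1; sports → VIII.1.1.2. Scheduled 12%. Westmoor agreement on VIII.1: RVC < 45%. → 12%.
Line B: rubber-upper → VIII.1; rope-soled → VIII.1.2; ankle boots → VIII.1.2.2. Scheduled 32%. Harrowgate agreement on VIII.1.2.2: CTH not met. → 32%.
Line C: rubber-upper → VIII.1; rope-soled → VIII.1.2; ordinary → VIII.1.2.1. Scheduled 9%. Harrowgate agreement on VIII.1.2.2: VIII.1.2.1 not covered. → 9%.
Line D: leather-upper → VIII.2; rubber-soled → VIII.2.3; ankle boots → VIII.2.3.3. Scheduled 31%. No special measure applies. → 31%.
Sum: 12% + 32% + 9% + 31% = 84%.

84%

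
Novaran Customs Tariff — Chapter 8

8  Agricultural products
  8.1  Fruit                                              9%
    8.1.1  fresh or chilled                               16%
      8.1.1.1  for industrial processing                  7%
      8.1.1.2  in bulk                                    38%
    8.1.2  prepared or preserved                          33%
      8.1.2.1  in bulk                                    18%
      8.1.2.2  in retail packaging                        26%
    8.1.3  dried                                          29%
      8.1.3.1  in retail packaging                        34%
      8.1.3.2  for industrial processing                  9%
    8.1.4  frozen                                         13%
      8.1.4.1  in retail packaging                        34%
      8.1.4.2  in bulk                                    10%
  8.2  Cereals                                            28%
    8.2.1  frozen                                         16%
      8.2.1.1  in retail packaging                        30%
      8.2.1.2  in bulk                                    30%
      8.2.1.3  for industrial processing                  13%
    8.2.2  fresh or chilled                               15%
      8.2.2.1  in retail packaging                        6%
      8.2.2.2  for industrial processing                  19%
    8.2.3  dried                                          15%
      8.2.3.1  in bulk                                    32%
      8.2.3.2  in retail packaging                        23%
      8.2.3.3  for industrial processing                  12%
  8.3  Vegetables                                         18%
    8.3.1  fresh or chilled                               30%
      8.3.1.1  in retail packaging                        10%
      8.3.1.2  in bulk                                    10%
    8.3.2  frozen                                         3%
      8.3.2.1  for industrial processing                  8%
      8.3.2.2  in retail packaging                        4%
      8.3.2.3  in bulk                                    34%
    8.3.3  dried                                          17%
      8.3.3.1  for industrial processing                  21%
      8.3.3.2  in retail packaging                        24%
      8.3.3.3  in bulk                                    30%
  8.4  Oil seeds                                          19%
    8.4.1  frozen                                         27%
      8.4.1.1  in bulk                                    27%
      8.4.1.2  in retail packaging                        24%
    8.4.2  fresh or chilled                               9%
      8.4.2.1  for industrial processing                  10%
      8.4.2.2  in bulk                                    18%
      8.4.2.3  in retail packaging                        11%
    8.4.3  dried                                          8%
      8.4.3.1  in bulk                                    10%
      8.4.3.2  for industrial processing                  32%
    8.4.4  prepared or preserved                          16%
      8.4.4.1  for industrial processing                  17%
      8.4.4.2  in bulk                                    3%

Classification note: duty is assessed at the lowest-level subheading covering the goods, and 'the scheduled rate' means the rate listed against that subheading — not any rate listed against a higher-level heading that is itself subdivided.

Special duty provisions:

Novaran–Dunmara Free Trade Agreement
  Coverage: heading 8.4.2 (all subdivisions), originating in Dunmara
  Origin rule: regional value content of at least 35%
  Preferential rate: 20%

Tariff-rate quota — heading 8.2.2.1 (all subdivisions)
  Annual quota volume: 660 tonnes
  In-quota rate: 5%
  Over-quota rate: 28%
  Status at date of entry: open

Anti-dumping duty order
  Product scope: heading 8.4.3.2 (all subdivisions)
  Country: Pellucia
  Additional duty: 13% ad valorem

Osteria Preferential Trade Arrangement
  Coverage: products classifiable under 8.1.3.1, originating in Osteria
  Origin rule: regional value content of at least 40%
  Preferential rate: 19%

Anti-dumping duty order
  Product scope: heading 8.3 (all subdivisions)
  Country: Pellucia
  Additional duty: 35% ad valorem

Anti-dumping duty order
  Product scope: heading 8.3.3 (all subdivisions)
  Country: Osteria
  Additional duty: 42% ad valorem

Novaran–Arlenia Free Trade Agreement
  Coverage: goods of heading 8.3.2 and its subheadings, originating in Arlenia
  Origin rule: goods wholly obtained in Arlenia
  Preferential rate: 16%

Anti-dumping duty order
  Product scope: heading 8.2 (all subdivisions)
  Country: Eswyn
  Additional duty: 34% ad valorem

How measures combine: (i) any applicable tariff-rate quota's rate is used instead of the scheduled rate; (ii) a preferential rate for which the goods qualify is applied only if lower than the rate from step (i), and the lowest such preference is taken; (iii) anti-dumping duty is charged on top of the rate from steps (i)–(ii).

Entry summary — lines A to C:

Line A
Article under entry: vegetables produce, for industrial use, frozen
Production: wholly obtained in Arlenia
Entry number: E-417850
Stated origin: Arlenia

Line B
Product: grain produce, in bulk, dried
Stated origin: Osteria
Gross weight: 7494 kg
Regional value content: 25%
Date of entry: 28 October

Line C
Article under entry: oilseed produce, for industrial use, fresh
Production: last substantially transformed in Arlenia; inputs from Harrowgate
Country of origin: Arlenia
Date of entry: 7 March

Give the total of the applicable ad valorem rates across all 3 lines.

50%

Line A: vegetables → 8.3; frozen → 8.3.2; for industrial use → 8.3.2.1. Scheduled 8%. Arlenia agreement on 8.3.2: wholly obtained → 16% available; preference 16% not lower than 8% → no reduction. → 8%.
Line B: grain → 8.2; dried → 8.2.3; in bulk → 8.2.3.1. Scheduled 32%. Osteria agreement on 8.1.3.1: 8.2.3.1 not covered. → 32%.
Line C: oilseed → 8.4; fresh → 8.4.2; for industrial use → 8.4.2.1. Scheduled 10%. Arlenia agreement on 8.3.2: 8.4.2.1 not covered. → 10%.
Sum: 8% + 32% + 10% = 50%.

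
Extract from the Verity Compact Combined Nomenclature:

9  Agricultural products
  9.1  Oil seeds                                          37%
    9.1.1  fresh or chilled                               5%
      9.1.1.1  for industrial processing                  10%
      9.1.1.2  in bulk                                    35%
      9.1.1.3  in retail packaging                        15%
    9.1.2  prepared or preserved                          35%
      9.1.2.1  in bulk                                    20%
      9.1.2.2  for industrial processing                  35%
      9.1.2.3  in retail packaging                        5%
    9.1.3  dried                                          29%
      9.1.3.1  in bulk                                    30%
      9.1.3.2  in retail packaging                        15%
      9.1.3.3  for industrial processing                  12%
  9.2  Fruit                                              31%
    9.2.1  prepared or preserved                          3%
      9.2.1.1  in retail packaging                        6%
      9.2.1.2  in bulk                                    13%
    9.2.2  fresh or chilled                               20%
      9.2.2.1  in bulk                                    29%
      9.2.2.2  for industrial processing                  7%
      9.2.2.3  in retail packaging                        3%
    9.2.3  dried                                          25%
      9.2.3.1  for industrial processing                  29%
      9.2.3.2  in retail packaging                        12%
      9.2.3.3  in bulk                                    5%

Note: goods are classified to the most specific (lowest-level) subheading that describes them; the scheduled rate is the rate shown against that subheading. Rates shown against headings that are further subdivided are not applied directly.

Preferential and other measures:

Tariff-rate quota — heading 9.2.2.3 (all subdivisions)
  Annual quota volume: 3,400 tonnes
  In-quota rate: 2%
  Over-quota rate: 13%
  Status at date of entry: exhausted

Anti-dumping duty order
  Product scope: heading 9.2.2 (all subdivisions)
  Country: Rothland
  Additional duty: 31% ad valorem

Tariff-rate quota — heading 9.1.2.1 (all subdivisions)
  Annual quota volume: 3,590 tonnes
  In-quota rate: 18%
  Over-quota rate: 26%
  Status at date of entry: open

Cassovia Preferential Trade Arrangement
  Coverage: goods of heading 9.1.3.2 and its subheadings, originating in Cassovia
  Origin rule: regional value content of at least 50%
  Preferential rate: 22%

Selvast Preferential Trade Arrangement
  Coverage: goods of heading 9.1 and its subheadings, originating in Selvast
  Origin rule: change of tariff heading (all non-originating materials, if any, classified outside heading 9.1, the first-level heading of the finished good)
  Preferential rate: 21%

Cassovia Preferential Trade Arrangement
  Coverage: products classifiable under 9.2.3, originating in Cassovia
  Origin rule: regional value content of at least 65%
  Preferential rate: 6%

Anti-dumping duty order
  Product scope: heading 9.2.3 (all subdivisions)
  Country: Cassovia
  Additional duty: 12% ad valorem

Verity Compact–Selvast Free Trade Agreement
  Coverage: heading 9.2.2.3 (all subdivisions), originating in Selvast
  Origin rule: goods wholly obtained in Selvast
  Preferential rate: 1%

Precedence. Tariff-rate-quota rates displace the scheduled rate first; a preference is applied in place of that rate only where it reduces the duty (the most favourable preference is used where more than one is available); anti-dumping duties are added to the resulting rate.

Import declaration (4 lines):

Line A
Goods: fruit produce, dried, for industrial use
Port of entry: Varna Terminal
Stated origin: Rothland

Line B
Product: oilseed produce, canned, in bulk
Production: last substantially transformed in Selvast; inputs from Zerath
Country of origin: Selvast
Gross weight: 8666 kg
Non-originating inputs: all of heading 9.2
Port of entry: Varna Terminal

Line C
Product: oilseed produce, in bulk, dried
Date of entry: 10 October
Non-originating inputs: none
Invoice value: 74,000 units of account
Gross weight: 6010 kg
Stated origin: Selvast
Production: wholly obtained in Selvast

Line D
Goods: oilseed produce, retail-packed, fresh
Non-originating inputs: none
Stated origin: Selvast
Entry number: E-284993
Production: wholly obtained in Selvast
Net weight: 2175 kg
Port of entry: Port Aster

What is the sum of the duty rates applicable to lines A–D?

83%

Line A: fruit → 9.2; dried → 9.2.3; for industrial use → 9.2.3.1. Scheduled 29%. No special measure applies. → 29%.
Line B: oilseed → 9.1; canned → 9.1.2; in bulk → 9.1.2.1. Scheduled 20%. quota on 9.1.2.1 open → in-quota 18%; Selvast agreement on 9.1: CTH met → 21% available; Selvast agreement on 9.2.2.3: 9.1.2.1 not covered; preference 21% not lower than 18% → no reduction. → 18%.
Line C: oilseed → 9.1; dried → 9.1.3; in bulk → 9.1.3.1. Scheduled 30%. Selvast agreement on 9.1: CTH met → 21% available; Selvast agreement on 9.2.2.3: 9.1.3.1 not covered; preferential 21%. → 21%.
Line D: oilseed → 9.1; fresh → 9.1.1; retail-packed → 9.1.1.3. Scheduled 15%. Selvast agreement on 9.1: CTH met → 21% available; Selvast agreement on 9.2.2.3: 9.1.1.3 not covered; preference 21% not lower than 15% → no reduction. → 15%.
Sum: 29% + 18% + 21% + 15% = 83%.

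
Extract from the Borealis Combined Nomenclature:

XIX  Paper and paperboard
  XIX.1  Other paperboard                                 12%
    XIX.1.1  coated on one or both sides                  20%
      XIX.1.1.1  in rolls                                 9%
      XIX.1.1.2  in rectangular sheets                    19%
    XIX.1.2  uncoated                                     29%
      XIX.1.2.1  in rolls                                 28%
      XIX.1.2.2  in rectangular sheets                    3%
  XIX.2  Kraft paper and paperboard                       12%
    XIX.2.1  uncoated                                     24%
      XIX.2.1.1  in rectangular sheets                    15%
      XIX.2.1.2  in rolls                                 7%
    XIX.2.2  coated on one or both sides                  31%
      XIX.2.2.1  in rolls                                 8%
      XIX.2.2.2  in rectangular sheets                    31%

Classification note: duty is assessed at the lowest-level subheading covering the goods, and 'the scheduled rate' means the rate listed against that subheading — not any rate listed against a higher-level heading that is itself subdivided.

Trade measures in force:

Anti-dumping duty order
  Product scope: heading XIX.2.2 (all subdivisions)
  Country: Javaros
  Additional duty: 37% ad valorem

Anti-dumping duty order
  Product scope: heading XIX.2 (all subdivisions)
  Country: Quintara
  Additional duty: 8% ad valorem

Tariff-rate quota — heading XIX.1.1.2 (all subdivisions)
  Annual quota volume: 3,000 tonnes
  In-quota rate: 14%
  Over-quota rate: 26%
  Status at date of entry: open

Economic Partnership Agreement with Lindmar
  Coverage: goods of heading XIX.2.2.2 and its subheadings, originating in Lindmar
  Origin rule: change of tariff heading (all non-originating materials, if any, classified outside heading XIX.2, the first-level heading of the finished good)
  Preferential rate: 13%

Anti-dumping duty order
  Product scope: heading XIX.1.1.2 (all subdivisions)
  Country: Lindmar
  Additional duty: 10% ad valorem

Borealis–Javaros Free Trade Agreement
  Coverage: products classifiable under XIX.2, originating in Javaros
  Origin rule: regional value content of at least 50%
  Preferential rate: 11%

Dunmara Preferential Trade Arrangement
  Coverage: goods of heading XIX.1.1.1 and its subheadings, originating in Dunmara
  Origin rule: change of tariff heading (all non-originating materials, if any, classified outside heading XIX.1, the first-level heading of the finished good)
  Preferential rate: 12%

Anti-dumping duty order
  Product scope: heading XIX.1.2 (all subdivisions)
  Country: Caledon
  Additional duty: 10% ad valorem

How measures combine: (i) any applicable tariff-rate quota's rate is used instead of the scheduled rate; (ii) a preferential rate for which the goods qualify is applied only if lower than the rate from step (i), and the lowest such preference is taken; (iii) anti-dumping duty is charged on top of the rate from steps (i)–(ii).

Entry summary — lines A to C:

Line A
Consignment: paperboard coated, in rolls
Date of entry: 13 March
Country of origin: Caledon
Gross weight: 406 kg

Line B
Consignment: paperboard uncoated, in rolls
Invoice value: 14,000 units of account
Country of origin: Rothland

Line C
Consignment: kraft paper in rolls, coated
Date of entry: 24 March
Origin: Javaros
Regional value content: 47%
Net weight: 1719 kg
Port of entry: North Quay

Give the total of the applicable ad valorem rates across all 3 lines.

Line A: paperboard → XIX.1; coated → XIX.1.1; in rolls → XIX.1.1.1. Scheduled 9%. No special measure applies. → 9%.
Line B: paperboard → XIX.1; uncoated → XIX.1.2; in rolls → XIX.1.2.1. Scheduled 28%. No special measure applies. → 28%.
Line C: kraft paper → XIX.2; coated → XIX.2.2; in rolls → XIX.2.2.1. Scheduled 8%. Javaros agreement on XIX.2: RVC < 50%; anti-dumping (Javaros, XIX.2.2): +37%; total 8% + 37% = 45%. → 45%.
Sum: 9% + 28% + 45% = 82%.

82%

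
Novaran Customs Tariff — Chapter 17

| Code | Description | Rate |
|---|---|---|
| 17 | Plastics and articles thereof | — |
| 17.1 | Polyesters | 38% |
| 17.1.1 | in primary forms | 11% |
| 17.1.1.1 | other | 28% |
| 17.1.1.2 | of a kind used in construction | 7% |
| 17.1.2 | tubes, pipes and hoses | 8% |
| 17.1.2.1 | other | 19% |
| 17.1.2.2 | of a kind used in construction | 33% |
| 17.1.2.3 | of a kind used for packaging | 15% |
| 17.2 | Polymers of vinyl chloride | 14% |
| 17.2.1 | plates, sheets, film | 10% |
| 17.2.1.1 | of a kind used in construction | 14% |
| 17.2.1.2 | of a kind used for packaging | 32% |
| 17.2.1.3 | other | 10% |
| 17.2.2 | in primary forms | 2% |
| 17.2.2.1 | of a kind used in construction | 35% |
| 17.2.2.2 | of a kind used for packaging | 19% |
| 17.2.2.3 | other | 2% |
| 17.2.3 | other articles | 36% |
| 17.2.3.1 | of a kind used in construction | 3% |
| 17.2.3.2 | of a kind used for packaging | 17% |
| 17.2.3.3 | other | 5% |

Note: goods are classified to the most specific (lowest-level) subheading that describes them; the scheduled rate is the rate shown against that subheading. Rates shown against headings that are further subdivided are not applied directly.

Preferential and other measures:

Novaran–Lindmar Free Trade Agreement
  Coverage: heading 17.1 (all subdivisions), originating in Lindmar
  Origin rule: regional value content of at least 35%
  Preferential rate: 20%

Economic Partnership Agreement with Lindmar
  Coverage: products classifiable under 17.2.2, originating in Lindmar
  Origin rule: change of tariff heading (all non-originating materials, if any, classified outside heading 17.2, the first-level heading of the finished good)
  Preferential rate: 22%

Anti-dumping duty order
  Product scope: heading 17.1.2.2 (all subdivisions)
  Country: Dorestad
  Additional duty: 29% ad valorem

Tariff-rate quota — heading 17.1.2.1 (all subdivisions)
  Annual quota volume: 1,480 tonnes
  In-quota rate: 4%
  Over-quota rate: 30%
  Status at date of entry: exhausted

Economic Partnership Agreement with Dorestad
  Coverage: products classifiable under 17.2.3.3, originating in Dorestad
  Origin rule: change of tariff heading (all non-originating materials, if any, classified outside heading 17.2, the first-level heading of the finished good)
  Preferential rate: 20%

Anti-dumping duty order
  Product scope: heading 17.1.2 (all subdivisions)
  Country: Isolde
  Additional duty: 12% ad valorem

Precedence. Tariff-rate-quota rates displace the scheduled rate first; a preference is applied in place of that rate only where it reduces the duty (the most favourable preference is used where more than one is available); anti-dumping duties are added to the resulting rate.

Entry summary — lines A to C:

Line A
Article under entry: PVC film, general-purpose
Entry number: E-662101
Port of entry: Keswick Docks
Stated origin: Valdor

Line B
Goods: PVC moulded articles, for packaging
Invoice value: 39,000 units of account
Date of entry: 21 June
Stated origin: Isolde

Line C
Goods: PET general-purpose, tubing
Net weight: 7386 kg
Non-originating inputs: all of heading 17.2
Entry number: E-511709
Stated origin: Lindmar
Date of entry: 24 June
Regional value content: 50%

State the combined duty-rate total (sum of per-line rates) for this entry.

Line A: PVC → 17.2; film → 17.2.1; general-purpose → 17.2.1.3. Scheduled 10%. No special measure applies. → 10%.
Line B: PVC → 17.2; moulded articles → 17.2.3; for packaging → 17.2.3.2. Scheduled 17%. No special measure applies. → 17%.
Line C: PET → 17.1; tubing → 17.1.2; general-purpose → 17.1.2.1. Scheduled 19%. quota on 17.1.2.1 exhausted → over-quota 30%; Lindmar agreement on 17.1: RVC ≥ 35% → 20% available; Lindmar agreement on 17.2.2: 17.1.2.1 not covered; preferential 20%. → 20%.
Sum: 10% + 17% + 20% = 47%.

47%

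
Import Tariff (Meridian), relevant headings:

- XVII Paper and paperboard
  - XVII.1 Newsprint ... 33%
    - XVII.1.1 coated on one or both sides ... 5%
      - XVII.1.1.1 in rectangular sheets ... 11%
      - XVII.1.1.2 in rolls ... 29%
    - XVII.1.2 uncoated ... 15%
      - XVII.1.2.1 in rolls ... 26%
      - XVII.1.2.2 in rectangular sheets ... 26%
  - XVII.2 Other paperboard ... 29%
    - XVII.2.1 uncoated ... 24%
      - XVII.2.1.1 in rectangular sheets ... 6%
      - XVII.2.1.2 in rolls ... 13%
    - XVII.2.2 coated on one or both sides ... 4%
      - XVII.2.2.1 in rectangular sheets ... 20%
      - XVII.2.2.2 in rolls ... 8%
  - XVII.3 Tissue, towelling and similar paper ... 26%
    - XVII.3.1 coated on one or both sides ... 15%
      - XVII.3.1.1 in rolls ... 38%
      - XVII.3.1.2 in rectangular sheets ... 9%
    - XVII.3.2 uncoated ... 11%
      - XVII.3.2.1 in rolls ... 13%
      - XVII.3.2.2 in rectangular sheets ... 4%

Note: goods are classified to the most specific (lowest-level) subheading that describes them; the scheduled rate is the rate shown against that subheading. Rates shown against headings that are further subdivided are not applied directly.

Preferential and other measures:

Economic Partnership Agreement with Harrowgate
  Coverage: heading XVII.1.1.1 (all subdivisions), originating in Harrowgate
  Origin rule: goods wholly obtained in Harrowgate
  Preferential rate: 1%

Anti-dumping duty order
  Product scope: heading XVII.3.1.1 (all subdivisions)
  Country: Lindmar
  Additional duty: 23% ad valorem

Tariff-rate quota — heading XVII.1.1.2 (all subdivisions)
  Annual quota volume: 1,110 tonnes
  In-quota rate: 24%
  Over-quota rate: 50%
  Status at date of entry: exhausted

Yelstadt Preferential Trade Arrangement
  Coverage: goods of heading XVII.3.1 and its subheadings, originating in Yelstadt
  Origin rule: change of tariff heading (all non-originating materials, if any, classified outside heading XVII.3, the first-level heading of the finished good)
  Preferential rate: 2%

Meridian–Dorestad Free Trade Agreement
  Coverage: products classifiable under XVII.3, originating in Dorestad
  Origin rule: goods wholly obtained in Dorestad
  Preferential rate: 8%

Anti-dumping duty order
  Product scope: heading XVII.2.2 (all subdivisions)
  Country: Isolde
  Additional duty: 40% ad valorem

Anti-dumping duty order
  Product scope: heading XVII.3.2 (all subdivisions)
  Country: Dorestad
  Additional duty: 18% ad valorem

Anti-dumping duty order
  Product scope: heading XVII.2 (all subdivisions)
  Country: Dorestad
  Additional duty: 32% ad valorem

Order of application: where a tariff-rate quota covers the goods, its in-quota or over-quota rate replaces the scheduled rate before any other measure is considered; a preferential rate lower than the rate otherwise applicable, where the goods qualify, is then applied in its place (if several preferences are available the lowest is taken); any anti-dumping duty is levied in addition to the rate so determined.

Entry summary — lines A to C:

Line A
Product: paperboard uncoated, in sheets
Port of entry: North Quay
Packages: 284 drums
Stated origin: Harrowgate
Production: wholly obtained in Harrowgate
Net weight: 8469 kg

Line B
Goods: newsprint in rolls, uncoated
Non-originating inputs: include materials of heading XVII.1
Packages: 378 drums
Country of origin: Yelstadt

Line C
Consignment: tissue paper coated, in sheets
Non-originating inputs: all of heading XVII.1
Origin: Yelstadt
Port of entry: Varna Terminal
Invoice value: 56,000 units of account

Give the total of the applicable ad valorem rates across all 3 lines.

34%

Line A: paperboard → XVII.2; uncoated → XVII.2.1; in sheets → XVII.2.1.1. Scheduled 6%. Harrowgate agreement on XVII.1.1.1: XVII.2.1.1 not covered. → 6%.
Line B: newsprint → XVII.1; uncoated → XVII.1.2; in rolls → XVII.1.2.1. Scheduled 26%. Yelstadt agreement on XVII.3.1: XVII.1.2.1 not covered. → 26%.
Line C: tissue paper → XVII.3; coated → XVII.3.1; in sheets → XVII.3.1.2. Scheduled 9%. Yelstadt agreement on XVII.3.1: CTH met → 2% available; preferential 2%. → 2%.
Sum: 6% + 26% + 2% = 34%.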